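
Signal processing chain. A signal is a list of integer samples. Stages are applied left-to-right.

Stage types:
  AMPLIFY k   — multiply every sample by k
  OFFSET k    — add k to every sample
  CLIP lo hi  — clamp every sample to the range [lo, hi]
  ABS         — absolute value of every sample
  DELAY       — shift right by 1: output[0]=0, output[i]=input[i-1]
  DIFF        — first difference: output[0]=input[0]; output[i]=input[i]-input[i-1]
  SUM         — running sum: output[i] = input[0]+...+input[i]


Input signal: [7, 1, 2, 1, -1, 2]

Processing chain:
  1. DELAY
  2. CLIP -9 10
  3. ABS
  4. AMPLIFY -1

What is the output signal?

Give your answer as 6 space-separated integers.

Input: [7, 1, 2, 1, -1, 2]
Stage 1 (DELAY): [0, 7, 1, 2, 1, -1] = [0, 7, 1, 2, 1, -1] -> [0, 7, 1, 2, 1, -1]
Stage 2 (CLIP -9 10): clip(0,-9,10)=0, clip(7,-9,10)=7, clip(1,-9,10)=1, clip(2,-9,10)=2, clip(1,-9,10)=1, clip(-1,-9,10)=-1 -> [0, 7, 1, 2, 1, -1]
Stage 3 (ABS): |0|=0, |7|=7, |1|=1, |2|=2, |1|=1, |-1|=1 -> [0, 7, 1, 2, 1, 1]
Stage 4 (AMPLIFY -1): 0*-1=0, 7*-1=-7, 1*-1=-1, 2*-1=-2, 1*-1=-1, 1*-1=-1 -> [0, -7, -1, -2, -1, -1]

Answer: 0 -7 -1 -2 -1 -1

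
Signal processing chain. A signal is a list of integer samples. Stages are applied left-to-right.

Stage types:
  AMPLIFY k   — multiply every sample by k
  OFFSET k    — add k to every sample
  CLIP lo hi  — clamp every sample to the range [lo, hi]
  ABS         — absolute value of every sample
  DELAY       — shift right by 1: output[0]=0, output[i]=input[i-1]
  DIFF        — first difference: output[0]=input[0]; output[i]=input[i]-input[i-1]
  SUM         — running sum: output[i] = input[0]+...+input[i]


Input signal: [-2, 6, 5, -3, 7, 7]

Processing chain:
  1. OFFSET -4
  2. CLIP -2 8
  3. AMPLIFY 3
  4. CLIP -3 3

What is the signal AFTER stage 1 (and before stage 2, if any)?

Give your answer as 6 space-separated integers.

Answer: -6 2 1 -7 3 3

Derivation:
Input: [-2, 6, 5, -3, 7, 7]
Stage 1 (OFFSET -4): -2+-4=-6, 6+-4=2, 5+-4=1, -3+-4=-7, 7+-4=3, 7+-4=3 -> [-6, 2, 1, -7, 3, 3]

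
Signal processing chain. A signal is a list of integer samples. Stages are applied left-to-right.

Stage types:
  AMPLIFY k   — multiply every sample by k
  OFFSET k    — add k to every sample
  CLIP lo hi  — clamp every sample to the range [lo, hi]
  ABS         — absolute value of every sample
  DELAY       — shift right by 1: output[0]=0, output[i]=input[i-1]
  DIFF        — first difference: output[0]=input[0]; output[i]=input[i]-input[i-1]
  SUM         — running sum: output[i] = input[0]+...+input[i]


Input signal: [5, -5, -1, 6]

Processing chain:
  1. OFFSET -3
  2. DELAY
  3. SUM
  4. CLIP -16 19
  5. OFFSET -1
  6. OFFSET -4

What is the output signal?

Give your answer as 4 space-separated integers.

Answer: -5 -3 -11 -15

Derivation:
Input: [5, -5, -1, 6]
Stage 1 (OFFSET -3): 5+-3=2, -5+-3=-8, -1+-3=-4, 6+-3=3 -> [2, -8, -4, 3]
Stage 2 (DELAY): [0, 2, -8, -4] = [0, 2, -8, -4] -> [0, 2, -8, -4]
Stage 3 (SUM): sum[0..0]=0, sum[0..1]=2, sum[0..2]=-6, sum[0..3]=-10 -> [0, 2, -6, -10]
Stage 4 (CLIP -16 19): clip(0,-16,19)=0, clip(2,-16,19)=2, clip(-6,-16,19)=-6, clip(-10,-16,19)=-10 -> [0, 2, -6, -10]
Stage 5 (OFFSET -1): 0+-1=-1, 2+-1=1, -6+-1=-7, -10+-1=-11 -> [-1, 1, -7, -11]
Stage 6 (OFFSET -4): -1+-4=-5, 1+-4=-3, -7+-4=-11, -11+-4=-15 -> [-5, -3, -11, -15]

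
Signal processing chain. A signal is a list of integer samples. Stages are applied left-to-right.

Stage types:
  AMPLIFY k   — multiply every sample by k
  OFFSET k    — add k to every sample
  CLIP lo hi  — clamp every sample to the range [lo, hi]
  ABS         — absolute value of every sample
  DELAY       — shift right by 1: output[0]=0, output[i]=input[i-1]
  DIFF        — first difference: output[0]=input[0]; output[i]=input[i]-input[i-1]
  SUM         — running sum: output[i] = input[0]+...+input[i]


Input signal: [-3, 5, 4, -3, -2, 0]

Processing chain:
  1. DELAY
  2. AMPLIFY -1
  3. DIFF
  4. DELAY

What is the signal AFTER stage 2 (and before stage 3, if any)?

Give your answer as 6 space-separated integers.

Answer: 0 3 -5 -4 3 2

Derivation:
Input: [-3, 5, 4, -3, -2, 0]
Stage 1 (DELAY): [0, -3, 5, 4, -3, -2] = [0, -3, 5, 4, -3, -2] -> [0, -3, 5, 4, -3, -2]
Stage 2 (AMPLIFY -1): 0*-1=0, -3*-1=3, 5*-1=-5, 4*-1=-4, -3*-1=3, -2*-1=2 -> [0, 3, -5, -4, 3, 2]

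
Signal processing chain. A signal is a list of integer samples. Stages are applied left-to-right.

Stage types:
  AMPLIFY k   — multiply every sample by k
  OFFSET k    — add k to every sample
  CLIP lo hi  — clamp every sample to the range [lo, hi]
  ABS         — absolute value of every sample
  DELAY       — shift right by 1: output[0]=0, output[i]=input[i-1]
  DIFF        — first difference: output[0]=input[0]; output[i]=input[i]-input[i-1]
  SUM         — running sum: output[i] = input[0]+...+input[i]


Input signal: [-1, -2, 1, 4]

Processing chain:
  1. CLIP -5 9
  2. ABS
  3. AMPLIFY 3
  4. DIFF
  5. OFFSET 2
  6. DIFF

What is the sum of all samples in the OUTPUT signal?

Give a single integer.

Answer: 11

Derivation:
Input: [-1, -2, 1, 4]
Stage 1 (CLIP -5 9): clip(-1,-5,9)=-1, clip(-2,-5,9)=-2, clip(1,-5,9)=1, clip(4,-5,9)=4 -> [-1, -2, 1, 4]
Stage 2 (ABS): |-1|=1, |-2|=2, |1|=1, |4|=4 -> [1, 2, 1, 4]
Stage 3 (AMPLIFY 3): 1*3=3, 2*3=6, 1*3=3, 4*3=12 -> [3, 6, 3, 12]
Stage 4 (DIFF): s[0]=3, 6-3=3, 3-6=-3, 12-3=9 -> [3, 3, -3, 9]
Stage 5 (OFFSET 2): 3+2=5, 3+2=5, -3+2=-1, 9+2=11 -> [5, 5, -1, 11]
Stage 6 (DIFF): s[0]=5, 5-5=0, -1-5=-6, 11--1=12 -> [5, 0, -6, 12]
Output sum: 11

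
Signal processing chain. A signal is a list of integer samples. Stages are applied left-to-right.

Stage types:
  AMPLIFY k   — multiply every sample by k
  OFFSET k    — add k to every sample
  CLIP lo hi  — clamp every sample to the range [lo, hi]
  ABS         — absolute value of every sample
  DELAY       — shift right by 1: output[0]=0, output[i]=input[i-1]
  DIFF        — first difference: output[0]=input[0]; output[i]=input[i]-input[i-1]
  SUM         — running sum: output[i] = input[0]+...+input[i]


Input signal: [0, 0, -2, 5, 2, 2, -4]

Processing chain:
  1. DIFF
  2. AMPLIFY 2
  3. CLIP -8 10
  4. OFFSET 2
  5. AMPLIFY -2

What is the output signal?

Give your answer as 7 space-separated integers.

Input: [0, 0, -2, 5, 2, 2, -4]
Stage 1 (DIFF): s[0]=0, 0-0=0, -2-0=-2, 5--2=7, 2-5=-3, 2-2=0, -4-2=-6 -> [0, 0, -2, 7, -3, 0, -6]
Stage 2 (AMPLIFY 2): 0*2=0, 0*2=0, -2*2=-4, 7*2=14, -3*2=-6, 0*2=0, -6*2=-12 -> [0, 0, -4, 14, -6, 0, -12]
Stage 3 (CLIP -8 10): clip(0,-8,10)=0, clip(0,-8,10)=0, clip(-4,-8,10)=-4, clip(14,-8,10)=10, clip(-6,-8,10)=-6, clip(0,-8,10)=0, clip(-12,-8,10)=-8 -> [0, 0, -4, 10, -6, 0, -8]
Stage 4 (OFFSET 2): 0+2=2, 0+2=2, -4+2=-2, 10+2=12, -6+2=-4, 0+2=2, -8+2=-6 -> [2, 2, -2, 12, -4, 2, -6]
Stage 5 (AMPLIFY -2): 2*-2=-4, 2*-2=-4, -2*-2=4, 12*-2=-24, -4*-2=8, 2*-2=-4, -6*-2=12 -> [-4, -4, 4, -24, 8, -4, 12]

Answer: -4 -4 4 -24 8 -4 12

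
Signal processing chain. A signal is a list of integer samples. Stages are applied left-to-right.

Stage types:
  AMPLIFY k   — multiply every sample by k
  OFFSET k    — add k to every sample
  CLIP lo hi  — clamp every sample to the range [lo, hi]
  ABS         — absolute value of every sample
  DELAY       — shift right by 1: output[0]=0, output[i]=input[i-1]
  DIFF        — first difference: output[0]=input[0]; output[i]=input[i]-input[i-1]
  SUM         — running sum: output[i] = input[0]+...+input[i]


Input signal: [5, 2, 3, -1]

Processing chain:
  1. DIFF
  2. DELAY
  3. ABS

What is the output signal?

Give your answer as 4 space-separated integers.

Answer: 0 5 3 1

Derivation:
Input: [5, 2, 3, -1]
Stage 1 (DIFF): s[0]=5, 2-5=-3, 3-2=1, -1-3=-4 -> [5, -3, 1, -4]
Stage 2 (DELAY): [0, 5, -3, 1] = [0, 5, -3, 1] -> [0, 5, -3, 1]
Stage 3 (ABS): |0|=0, |5|=5, |-3|=3, |1|=1 -> [0, 5, 3, 1]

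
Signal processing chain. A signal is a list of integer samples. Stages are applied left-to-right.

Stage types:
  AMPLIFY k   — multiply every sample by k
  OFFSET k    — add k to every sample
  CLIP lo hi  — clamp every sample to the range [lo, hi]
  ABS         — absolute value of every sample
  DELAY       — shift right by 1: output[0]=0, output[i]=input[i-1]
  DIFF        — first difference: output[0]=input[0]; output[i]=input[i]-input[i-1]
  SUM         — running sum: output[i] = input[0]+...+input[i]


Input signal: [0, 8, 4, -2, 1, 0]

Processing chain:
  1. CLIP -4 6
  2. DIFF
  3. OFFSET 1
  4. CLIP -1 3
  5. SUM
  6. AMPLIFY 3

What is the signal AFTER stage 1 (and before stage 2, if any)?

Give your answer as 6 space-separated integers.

Answer: 0 6 4 -2 1 0

Derivation:
Input: [0, 8, 4, -2, 1, 0]
Stage 1 (CLIP -4 6): clip(0,-4,6)=0, clip(8,-4,6)=6, clip(4,-4,6)=4, clip(-2,-4,6)=-2, clip(1,-4,6)=1, clip(0,-4,6)=0 -> [0, 6, 4, -2, 1, 0]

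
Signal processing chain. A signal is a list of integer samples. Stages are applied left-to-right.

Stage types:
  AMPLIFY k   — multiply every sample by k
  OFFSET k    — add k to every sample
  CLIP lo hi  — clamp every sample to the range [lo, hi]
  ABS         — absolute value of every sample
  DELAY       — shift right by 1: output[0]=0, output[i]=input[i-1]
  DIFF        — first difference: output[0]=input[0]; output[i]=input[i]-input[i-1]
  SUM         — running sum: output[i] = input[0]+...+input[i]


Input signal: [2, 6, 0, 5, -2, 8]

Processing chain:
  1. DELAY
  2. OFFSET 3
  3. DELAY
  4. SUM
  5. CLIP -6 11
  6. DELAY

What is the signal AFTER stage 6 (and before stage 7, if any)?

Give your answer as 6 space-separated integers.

Answer: 0 0 3 8 11 11

Derivation:
Input: [2, 6, 0, 5, -2, 8]
Stage 1 (DELAY): [0, 2, 6, 0, 5, -2] = [0, 2, 6, 0, 5, -2] -> [0, 2, 6, 0, 5, -2]
Stage 2 (OFFSET 3): 0+3=3, 2+3=5, 6+3=9, 0+3=3, 5+3=8, -2+3=1 -> [3, 5, 9, 3, 8, 1]
Stage 3 (DELAY): [0, 3, 5, 9, 3, 8] = [0, 3, 5, 9, 3, 8] -> [0, 3, 5, 9, 3, 8]
Stage 4 (SUM): sum[0..0]=0, sum[0..1]=3, sum[0..2]=8, sum[0..3]=17, sum[0..4]=20, sum[0..5]=28 -> [0, 3, 8, 17, 20, 28]
Stage 5 (CLIP -6 11): clip(0,-6,11)=0, clip(3,-6,11)=3, clip(8,-6,11)=8, clip(17,-6,11)=11, clip(20,-6,11)=11, clip(28,-6,11)=11 -> [0, 3, 8, 11, 11, 11]
Stage 6 (DELAY): [0, 0, 3, 8, 11, 11] = [0, 0, 3, 8, 11, 11] -> [0, 0, 3, 8, 11, 11]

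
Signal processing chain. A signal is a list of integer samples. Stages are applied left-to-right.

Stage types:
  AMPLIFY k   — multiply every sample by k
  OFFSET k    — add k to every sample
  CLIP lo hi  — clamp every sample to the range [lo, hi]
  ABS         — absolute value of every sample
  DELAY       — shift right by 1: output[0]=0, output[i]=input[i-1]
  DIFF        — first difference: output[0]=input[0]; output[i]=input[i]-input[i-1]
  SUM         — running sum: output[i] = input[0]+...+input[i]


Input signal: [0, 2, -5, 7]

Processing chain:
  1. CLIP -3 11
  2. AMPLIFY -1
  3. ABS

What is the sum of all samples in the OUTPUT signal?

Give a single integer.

Answer: 12

Derivation:
Input: [0, 2, -5, 7]
Stage 1 (CLIP -3 11): clip(0,-3,11)=0, clip(2,-3,11)=2, clip(-5,-3,11)=-3, clip(7,-3,11)=7 -> [0, 2, -3, 7]
Stage 2 (AMPLIFY -1): 0*-1=0, 2*-1=-2, -3*-1=3, 7*-1=-7 -> [0, -2, 3, -7]
Stage 3 (ABS): |0|=0, |-2|=2, |3|=3, |-7|=7 -> [0, 2, 3, 7]
Output sum: 12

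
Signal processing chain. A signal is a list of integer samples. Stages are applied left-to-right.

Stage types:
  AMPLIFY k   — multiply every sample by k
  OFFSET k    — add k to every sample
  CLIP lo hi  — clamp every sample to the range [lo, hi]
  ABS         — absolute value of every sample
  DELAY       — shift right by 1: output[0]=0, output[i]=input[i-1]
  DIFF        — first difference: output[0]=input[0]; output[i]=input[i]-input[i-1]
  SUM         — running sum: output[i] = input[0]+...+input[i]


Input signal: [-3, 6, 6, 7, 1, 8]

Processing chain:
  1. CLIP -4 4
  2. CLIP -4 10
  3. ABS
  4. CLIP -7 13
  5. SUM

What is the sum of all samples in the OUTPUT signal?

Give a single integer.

Input: [-3, 6, 6, 7, 1, 8]
Stage 1 (CLIP -4 4): clip(-3,-4,4)=-3, clip(6,-4,4)=4, clip(6,-4,4)=4, clip(7,-4,4)=4, clip(1,-4,4)=1, clip(8,-4,4)=4 -> [-3, 4, 4, 4, 1, 4]
Stage 2 (CLIP -4 10): clip(-3,-4,10)=-3, clip(4,-4,10)=4, clip(4,-4,10)=4, clip(4,-4,10)=4, clip(1,-4,10)=1, clip(4,-4,10)=4 -> [-3, 4, 4, 4, 1, 4]
Stage 3 (ABS): |-3|=3, |4|=4, |4|=4, |4|=4, |1|=1, |4|=4 -> [3, 4, 4, 4, 1, 4]
Stage 4 (CLIP -7 13): clip(3,-7,13)=3, clip(4,-7,13)=4, clip(4,-7,13)=4, clip(4,-7,13)=4, clip(1,-7,13)=1, clip(4,-7,13)=4 -> [3, 4, 4, 4, 1, 4]
Stage 5 (SUM): sum[0..0]=3, sum[0..1]=7, sum[0..2]=11, sum[0..3]=15, sum[0..4]=16, sum[0..5]=20 -> [3, 7, 11, 15, 16, 20]
Output sum: 72

Answer: 72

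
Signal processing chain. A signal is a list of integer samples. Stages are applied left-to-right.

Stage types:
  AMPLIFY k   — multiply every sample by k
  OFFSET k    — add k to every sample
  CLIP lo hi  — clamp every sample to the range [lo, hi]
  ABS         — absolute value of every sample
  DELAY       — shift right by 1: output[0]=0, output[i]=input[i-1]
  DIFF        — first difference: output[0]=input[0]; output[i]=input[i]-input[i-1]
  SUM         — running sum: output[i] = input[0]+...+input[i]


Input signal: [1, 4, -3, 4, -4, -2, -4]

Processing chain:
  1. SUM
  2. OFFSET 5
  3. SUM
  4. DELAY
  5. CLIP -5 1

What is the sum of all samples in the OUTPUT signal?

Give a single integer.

Answer: 6

Derivation:
Input: [1, 4, -3, 4, -4, -2, -4]
Stage 1 (SUM): sum[0..0]=1, sum[0..1]=5, sum[0..2]=2, sum[0..3]=6, sum[0..4]=2, sum[0..5]=0, sum[0..6]=-4 -> [1, 5, 2, 6, 2, 0, -4]
Stage 2 (OFFSET 5): 1+5=6, 5+5=10, 2+5=7, 6+5=11, 2+5=7, 0+5=5, -4+5=1 -> [6, 10, 7, 11, 7, 5, 1]
Stage 3 (SUM): sum[0..0]=6, sum[0..1]=16, sum[0..2]=23, sum[0..3]=34, sum[0..4]=41, sum[0..5]=46, sum[0..6]=47 -> [6, 16, 23, 34, 41, 46, 47]
Stage 4 (DELAY): [0, 6, 16, 23, 34, 41, 46] = [0, 6, 16, 23, 34, 41, 46] -> [0, 6, 16, 23, 34, 41, 46]
Stage 5 (CLIP -5 1): clip(0,-5,1)=0, clip(6,-5,1)=1, clip(16,-5,1)=1, clip(23,-5,1)=1, clip(34,-5,1)=1, clip(41,-5,1)=1, clip(46,-5,1)=1 -> [0, 1, 1, 1, 1, 1, 1]
Output sum: 6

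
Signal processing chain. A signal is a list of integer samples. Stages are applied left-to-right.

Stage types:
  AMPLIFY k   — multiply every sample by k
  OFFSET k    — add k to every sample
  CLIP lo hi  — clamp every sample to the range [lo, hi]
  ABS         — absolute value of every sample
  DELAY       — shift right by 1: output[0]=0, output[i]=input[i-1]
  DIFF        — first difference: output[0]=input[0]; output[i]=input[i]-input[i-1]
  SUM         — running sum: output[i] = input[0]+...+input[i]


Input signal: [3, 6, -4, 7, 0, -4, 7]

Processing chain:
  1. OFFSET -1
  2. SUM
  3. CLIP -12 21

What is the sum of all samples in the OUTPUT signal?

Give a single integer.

Answer: 36

Derivation:
Input: [3, 6, -4, 7, 0, -4, 7]
Stage 1 (OFFSET -1): 3+-1=2, 6+-1=5, -4+-1=-5, 7+-1=6, 0+-1=-1, -4+-1=-5, 7+-1=6 -> [2, 5, -5, 6, -1, -5, 6]
Stage 2 (SUM): sum[0..0]=2, sum[0..1]=7, sum[0..2]=2, sum[0..3]=8, sum[0..4]=7, sum[0..5]=2, sum[0..6]=8 -> [2, 7, 2, 8, 7, 2, 8]
Stage 3 (CLIP -12 21): clip(2,-12,21)=2, clip(7,-12,21)=7, clip(2,-12,21)=2, clip(8,-12,21)=8, clip(7,-12,21)=7, clip(2,-12,21)=2, clip(8,-12,21)=8 -> [2, 7, 2, 8, 7, 2, 8]
Output sum: 36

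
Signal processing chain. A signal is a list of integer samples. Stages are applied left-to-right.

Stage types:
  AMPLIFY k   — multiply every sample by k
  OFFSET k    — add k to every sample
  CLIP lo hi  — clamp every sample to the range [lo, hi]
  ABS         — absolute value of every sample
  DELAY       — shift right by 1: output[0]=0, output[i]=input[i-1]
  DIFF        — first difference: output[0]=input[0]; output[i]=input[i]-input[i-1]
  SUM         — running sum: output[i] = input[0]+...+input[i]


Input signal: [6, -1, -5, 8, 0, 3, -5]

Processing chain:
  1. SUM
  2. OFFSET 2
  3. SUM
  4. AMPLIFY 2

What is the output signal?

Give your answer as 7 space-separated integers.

Answer: 16 30 34 54 74 100 116

Derivation:
Input: [6, -1, -5, 8, 0, 3, -5]
Stage 1 (SUM): sum[0..0]=6, sum[0..1]=5, sum[0..2]=0, sum[0..3]=8, sum[0..4]=8, sum[0..5]=11, sum[0..6]=6 -> [6, 5, 0, 8, 8, 11, 6]
Stage 2 (OFFSET 2): 6+2=8, 5+2=7, 0+2=2, 8+2=10, 8+2=10, 11+2=13, 6+2=8 -> [8, 7, 2, 10, 10, 13, 8]
Stage 3 (SUM): sum[0..0]=8, sum[0..1]=15, sum[0..2]=17, sum[0..3]=27, sum[0..4]=37, sum[0..5]=50, sum[0..6]=58 -> [8, 15, 17, 27, 37, 50, 58]
Stage 4 (AMPLIFY 2): 8*2=16, 15*2=30, 17*2=34, 27*2=54, 37*2=74, 50*2=100, 58*2=116 -> [16, 30, 34, 54, 74, 100, 116]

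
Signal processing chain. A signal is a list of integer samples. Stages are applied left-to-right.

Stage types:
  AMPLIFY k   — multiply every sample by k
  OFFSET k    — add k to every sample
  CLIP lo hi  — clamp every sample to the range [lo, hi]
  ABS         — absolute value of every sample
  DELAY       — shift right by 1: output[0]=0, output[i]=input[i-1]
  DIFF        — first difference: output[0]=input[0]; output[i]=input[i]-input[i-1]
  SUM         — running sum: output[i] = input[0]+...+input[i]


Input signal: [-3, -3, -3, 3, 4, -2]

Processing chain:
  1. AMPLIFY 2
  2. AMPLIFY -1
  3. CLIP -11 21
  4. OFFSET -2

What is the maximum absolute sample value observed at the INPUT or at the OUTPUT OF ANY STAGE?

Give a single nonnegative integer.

Input: [-3, -3, -3, 3, 4, -2] (max |s|=4)
Stage 1 (AMPLIFY 2): -3*2=-6, -3*2=-6, -3*2=-6, 3*2=6, 4*2=8, -2*2=-4 -> [-6, -6, -6, 6, 8, -4] (max |s|=8)
Stage 2 (AMPLIFY -1): -6*-1=6, -6*-1=6, -6*-1=6, 6*-1=-6, 8*-1=-8, -4*-1=4 -> [6, 6, 6, -6, -8, 4] (max |s|=8)
Stage 3 (CLIP -11 21): clip(6,-11,21)=6, clip(6,-11,21)=6, clip(6,-11,21)=6, clip(-6,-11,21)=-6, clip(-8,-11,21)=-8, clip(4,-11,21)=4 -> [6, 6, 6, -6, -8, 4] (max |s|=8)
Stage 4 (OFFSET -2): 6+-2=4, 6+-2=4, 6+-2=4, -6+-2=-8, -8+-2=-10, 4+-2=2 -> [4, 4, 4, -8, -10, 2] (max |s|=10)
Overall max amplitude: 10

Answer: 10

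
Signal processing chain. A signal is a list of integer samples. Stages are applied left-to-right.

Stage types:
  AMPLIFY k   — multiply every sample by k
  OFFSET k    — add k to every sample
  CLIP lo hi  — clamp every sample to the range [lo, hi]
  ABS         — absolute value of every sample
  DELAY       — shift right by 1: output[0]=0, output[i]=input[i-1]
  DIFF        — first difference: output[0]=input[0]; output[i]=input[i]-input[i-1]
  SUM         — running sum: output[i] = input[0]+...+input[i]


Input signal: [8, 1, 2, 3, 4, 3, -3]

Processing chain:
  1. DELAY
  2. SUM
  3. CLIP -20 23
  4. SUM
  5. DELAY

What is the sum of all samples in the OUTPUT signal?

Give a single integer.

Answer: 155

Derivation:
Input: [8, 1, 2, 3, 4, 3, -3]
Stage 1 (DELAY): [0, 8, 1, 2, 3, 4, 3] = [0, 8, 1, 2, 3, 4, 3] -> [0, 8, 1, 2, 3, 4, 3]
Stage 2 (SUM): sum[0..0]=0, sum[0..1]=8, sum[0..2]=9, sum[0..3]=11, sum[0..4]=14, sum[0..5]=18, sum[0..6]=21 -> [0, 8, 9, 11, 14, 18, 21]
Stage 3 (CLIP -20 23): clip(0,-20,23)=0, clip(8,-20,23)=8, clip(9,-20,23)=9, clip(11,-20,23)=11, clip(14,-20,23)=14, clip(18,-20,23)=18, clip(21,-20,23)=21 -> [0, 8, 9, 11, 14, 18, 21]
Stage 4 (SUM): sum[0..0]=0, sum[0..1]=8, sum[0..2]=17, sum[0..3]=28, sum[0..4]=42, sum[0..5]=60, sum[0..6]=81 -> [0, 8, 17, 28, 42, 60, 81]
Stage 5 (DELAY): [0, 0, 8, 17, 28, 42, 60] = [0, 0, 8, 17, 28, 42, 60] -> [0, 0, 8, 17, 28, 42, 60]
Output sum: 155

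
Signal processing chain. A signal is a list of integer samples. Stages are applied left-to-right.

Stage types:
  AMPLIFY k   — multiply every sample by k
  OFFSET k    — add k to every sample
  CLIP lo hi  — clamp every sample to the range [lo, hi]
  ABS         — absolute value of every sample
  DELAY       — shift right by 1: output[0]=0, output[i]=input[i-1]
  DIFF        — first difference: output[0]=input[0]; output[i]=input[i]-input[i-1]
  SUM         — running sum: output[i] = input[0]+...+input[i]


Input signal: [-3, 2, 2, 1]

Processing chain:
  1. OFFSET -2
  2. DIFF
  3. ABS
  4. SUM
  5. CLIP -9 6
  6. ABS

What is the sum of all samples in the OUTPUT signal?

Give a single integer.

Input: [-3, 2, 2, 1]
Stage 1 (OFFSET -2): -3+-2=-5, 2+-2=0, 2+-2=0, 1+-2=-1 -> [-5, 0, 0, -1]
Stage 2 (DIFF): s[0]=-5, 0--5=5, 0-0=0, -1-0=-1 -> [-5, 5, 0, -1]
Stage 3 (ABS): |-5|=5, |5|=5, |0|=0, |-1|=1 -> [5, 5, 0, 1]
Stage 4 (SUM): sum[0..0]=5, sum[0..1]=10, sum[0..2]=10, sum[0..3]=11 -> [5, 10, 10, 11]
Stage 5 (CLIP -9 6): clip(5,-9,6)=5, clip(10,-9,6)=6, clip(10,-9,6)=6, clip(11,-9,6)=6 -> [5, 6, 6, 6]
Stage 6 (ABS): |5|=5, |6|=6, |6|=6, |6|=6 -> [5, 6, 6, 6]
Output sum: 23

Answer: 23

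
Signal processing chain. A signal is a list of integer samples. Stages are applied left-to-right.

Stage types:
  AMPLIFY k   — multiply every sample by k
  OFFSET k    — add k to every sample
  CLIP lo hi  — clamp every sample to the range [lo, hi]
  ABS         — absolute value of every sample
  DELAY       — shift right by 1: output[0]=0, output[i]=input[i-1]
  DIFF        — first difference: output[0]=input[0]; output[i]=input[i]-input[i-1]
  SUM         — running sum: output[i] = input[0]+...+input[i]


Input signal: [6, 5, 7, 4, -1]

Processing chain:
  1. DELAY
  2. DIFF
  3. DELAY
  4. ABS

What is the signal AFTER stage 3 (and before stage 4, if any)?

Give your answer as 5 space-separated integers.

Input: [6, 5, 7, 4, -1]
Stage 1 (DELAY): [0, 6, 5, 7, 4] = [0, 6, 5, 7, 4] -> [0, 6, 5, 7, 4]
Stage 2 (DIFF): s[0]=0, 6-0=6, 5-6=-1, 7-5=2, 4-7=-3 -> [0, 6, -1, 2, -3]
Stage 3 (DELAY): [0, 0, 6, -1, 2] = [0, 0, 6, -1, 2] -> [0, 0, 6, -1, 2]

Answer: 0 0 6 -1 2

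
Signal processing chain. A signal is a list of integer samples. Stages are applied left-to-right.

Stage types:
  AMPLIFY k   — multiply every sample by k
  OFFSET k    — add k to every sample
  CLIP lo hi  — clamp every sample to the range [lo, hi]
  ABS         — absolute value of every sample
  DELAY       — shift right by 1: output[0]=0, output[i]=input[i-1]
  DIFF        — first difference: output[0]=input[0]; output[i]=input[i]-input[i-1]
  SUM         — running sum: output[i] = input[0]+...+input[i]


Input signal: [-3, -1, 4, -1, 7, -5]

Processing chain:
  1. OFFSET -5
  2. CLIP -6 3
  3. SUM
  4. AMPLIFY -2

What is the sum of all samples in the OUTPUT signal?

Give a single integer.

Input: [-3, -1, 4, -1, 7, -5]
Stage 1 (OFFSET -5): -3+-5=-8, -1+-5=-6, 4+-5=-1, -1+-5=-6, 7+-5=2, -5+-5=-10 -> [-8, -6, -1, -6, 2, -10]
Stage 2 (CLIP -6 3): clip(-8,-6,3)=-6, clip(-6,-6,3)=-6, clip(-1,-6,3)=-1, clip(-6,-6,3)=-6, clip(2,-6,3)=2, clip(-10,-6,3)=-6 -> [-6, -6, -1, -6, 2, -6]
Stage 3 (SUM): sum[0..0]=-6, sum[0..1]=-12, sum[0..2]=-13, sum[0..3]=-19, sum[0..4]=-17, sum[0..5]=-23 -> [-6, -12, -13, -19, -17, -23]
Stage 4 (AMPLIFY -2): -6*-2=12, -12*-2=24, -13*-2=26, -19*-2=38, -17*-2=34, -23*-2=46 -> [12, 24, 26, 38, 34, 46]
Output sum: 180

Answer: 180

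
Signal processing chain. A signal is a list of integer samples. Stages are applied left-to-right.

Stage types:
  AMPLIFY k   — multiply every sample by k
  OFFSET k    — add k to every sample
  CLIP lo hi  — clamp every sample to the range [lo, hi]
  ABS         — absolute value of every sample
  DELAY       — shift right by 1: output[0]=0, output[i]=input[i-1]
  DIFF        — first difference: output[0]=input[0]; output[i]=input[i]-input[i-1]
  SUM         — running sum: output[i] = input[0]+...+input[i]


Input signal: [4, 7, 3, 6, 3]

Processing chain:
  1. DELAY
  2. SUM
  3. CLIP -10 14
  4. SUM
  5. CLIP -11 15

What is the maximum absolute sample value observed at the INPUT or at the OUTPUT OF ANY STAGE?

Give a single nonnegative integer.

Answer: 43

Derivation:
Input: [4, 7, 3, 6, 3] (max |s|=7)
Stage 1 (DELAY): [0, 4, 7, 3, 6] = [0, 4, 7, 3, 6] -> [0, 4, 7, 3, 6] (max |s|=7)
Stage 2 (SUM): sum[0..0]=0, sum[0..1]=4, sum[0..2]=11, sum[0..3]=14, sum[0..4]=20 -> [0, 4, 11, 14, 20] (max |s|=20)
Stage 3 (CLIP -10 14): clip(0,-10,14)=0, clip(4,-10,14)=4, clip(11,-10,14)=11, clip(14,-10,14)=14, clip(20,-10,14)=14 -> [0, 4, 11, 14, 14] (max |s|=14)
Stage 4 (SUM): sum[0..0]=0, sum[0..1]=4, sum[0..2]=15, sum[0..3]=29, sum[0..4]=43 -> [0, 4, 15, 29, 43] (max |s|=43)
Stage 5 (CLIP -11 15): clip(0,-11,15)=0, clip(4,-11,15)=4, clip(15,-11,15)=15, clip(29,-11,15)=15, clip(43,-11,15)=15 -> [0, 4, 15, 15, 15] (max |s|=15)
Overall max amplitude: 43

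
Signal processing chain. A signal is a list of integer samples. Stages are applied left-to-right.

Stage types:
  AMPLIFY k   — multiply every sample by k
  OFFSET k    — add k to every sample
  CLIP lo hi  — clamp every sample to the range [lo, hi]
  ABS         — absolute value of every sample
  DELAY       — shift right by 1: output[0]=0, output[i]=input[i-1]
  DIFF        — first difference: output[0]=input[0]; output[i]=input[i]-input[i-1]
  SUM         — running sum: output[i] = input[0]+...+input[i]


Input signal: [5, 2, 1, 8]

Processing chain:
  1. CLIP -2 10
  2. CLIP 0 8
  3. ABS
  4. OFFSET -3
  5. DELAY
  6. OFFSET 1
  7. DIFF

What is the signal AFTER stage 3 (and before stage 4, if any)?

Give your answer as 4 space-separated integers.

Input: [5, 2, 1, 8]
Stage 1 (CLIP -2 10): clip(5,-2,10)=5, clip(2,-2,10)=2, clip(1,-2,10)=1, clip(8,-2,10)=8 -> [5, 2, 1, 8]
Stage 2 (CLIP 0 8): clip(5,0,8)=5, clip(2,0,8)=2, clip(1,0,8)=1, clip(8,0,8)=8 -> [5, 2, 1, 8]
Stage 3 (ABS): |5|=5, |2|=2, |1|=1, |8|=8 -> [5, 2, 1, 8]

Answer: 5 2 1 8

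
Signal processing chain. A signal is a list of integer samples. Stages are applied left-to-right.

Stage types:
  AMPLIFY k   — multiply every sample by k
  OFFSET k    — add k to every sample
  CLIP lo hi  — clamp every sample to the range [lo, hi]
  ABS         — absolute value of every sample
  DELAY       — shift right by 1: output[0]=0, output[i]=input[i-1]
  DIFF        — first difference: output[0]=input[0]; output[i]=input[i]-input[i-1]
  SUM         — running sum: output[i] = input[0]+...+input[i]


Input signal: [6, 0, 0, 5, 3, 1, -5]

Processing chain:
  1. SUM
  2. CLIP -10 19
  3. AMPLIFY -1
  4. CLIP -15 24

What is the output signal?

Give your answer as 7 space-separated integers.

Input: [6, 0, 0, 5, 3, 1, -5]
Stage 1 (SUM): sum[0..0]=6, sum[0..1]=6, sum[0..2]=6, sum[0..3]=11, sum[0..4]=14, sum[0..5]=15, sum[0..6]=10 -> [6, 6, 6, 11, 14, 15, 10]
Stage 2 (CLIP -10 19): clip(6,-10,19)=6, clip(6,-10,19)=6, clip(6,-10,19)=6, clip(11,-10,19)=11, clip(14,-10,19)=14, clip(15,-10,19)=15, clip(10,-10,19)=10 -> [6, 6, 6, 11, 14, 15, 10]
Stage 3 (AMPLIFY -1): 6*-1=-6, 6*-1=-6, 6*-1=-6, 11*-1=-11, 14*-1=-14, 15*-1=-15, 10*-1=-10 -> [-6, -6, -6, -11, -14, -15, -10]
Stage 4 (CLIP -15 24): clip(-6,-15,24)=-6, clip(-6,-15,24)=-6, clip(-6,-15,24)=-6, clip(-11,-15,24)=-11, clip(-14,-15,24)=-14, clip(-15,-15,24)=-15, clip(-10,-15,24)=-10 -> [-6, -6, -6, -11, -14, -15, -10]

Answer: -6 -6 -6 -11 -14 -15 -10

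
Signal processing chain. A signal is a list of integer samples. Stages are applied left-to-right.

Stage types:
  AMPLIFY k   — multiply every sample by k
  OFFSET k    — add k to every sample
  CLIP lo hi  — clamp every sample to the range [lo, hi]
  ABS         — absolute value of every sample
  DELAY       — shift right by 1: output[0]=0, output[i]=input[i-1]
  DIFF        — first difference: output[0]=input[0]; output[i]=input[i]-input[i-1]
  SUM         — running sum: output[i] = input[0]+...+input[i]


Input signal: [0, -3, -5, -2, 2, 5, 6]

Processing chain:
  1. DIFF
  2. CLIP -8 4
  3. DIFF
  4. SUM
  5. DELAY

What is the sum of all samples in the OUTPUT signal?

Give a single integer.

Answer: 5

Derivation:
Input: [0, -3, -5, -2, 2, 5, 6]
Stage 1 (DIFF): s[0]=0, -3-0=-3, -5--3=-2, -2--5=3, 2--2=4, 5-2=3, 6-5=1 -> [0, -3, -2, 3, 4, 3, 1]
Stage 2 (CLIP -8 4): clip(0,-8,4)=0, clip(-3,-8,4)=-3, clip(-2,-8,4)=-2, clip(3,-8,4)=3, clip(4,-8,4)=4, clip(3,-8,4)=3, clip(1,-8,4)=1 -> [0, -3, -2, 3, 4, 3, 1]
Stage 3 (DIFF): s[0]=0, -3-0=-3, -2--3=1, 3--2=5, 4-3=1, 3-4=-1, 1-3=-2 -> [0, -3, 1, 5, 1, -1, -2]
Stage 4 (SUM): sum[0..0]=0, sum[0..1]=-3, sum[0..2]=-2, sum[0..3]=3, sum[0..4]=4, sum[0..5]=3, sum[0..6]=1 -> [0, -3, -2, 3, 4, 3, 1]
Stage 5 (DELAY): [0, 0, -3, -2, 3, 4, 3] = [0, 0, -3, -2, 3, 4, 3] -> [0, 0, -3, -2, 3, 4, 3]
Output sum: 5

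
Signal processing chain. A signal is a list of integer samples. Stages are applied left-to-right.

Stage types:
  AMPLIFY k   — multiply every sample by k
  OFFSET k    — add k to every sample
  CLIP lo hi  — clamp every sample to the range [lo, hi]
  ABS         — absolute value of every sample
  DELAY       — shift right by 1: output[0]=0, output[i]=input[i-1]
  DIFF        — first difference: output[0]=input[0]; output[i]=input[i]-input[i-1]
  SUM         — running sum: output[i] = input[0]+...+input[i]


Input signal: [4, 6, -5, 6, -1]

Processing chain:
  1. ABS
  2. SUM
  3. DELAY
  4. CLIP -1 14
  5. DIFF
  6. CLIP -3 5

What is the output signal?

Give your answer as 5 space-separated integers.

Answer: 0 4 5 4 0

Derivation:
Input: [4, 6, -5, 6, -1]
Stage 1 (ABS): |4|=4, |6|=6, |-5|=5, |6|=6, |-1|=1 -> [4, 6, 5, 6, 1]
Stage 2 (SUM): sum[0..0]=4, sum[0..1]=10, sum[0..2]=15, sum[0..3]=21, sum[0..4]=22 -> [4, 10, 15, 21, 22]
Stage 3 (DELAY): [0, 4, 10, 15, 21] = [0, 4, 10, 15, 21] -> [0, 4, 10, 15, 21]
Stage 4 (CLIP -1 14): clip(0,-1,14)=0, clip(4,-1,14)=4, clip(10,-1,14)=10, clip(15,-1,14)=14, clip(21,-1,14)=14 -> [0, 4, 10, 14, 14]
Stage 5 (DIFF): s[0]=0, 4-0=4, 10-4=6, 14-10=4, 14-14=0 -> [0, 4, 6, 4, 0]
Stage 6 (CLIP -3 5): clip(0,-3,5)=0, clip(4,-3,5)=4, clip(6,-3,5)=5, clip(4,-3,5)=4, clip(0,-3,5)=0 -> [0, 4, 5, 4, 0]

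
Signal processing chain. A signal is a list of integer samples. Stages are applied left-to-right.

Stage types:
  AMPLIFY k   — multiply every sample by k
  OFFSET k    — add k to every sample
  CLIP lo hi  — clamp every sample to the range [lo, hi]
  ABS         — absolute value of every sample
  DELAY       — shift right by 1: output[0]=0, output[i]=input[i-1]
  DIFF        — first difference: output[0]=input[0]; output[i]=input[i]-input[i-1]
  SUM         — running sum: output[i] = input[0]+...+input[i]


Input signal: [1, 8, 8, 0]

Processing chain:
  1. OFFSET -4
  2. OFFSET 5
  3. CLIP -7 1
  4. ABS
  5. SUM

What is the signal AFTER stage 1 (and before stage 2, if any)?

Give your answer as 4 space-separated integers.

Input: [1, 8, 8, 0]
Stage 1 (OFFSET -4): 1+-4=-3, 8+-4=4, 8+-4=4, 0+-4=-4 -> [-3, 4, 4, -4]

Answer: -3 4 4 -4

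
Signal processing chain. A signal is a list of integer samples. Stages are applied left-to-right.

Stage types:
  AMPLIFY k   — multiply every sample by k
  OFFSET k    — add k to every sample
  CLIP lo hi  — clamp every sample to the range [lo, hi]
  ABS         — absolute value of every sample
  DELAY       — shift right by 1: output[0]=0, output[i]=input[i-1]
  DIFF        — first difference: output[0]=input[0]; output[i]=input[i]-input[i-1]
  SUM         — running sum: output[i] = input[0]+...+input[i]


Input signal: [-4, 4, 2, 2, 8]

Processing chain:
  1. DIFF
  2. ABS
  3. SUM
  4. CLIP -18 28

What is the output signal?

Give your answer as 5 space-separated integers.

Input: [-4, 4, 2, 2, 8]
Stage 1 (DIFF): s[0]=-4, 4--4=8, 2-4=-2, 2-2=0, 8-2=6 -> [-4, 8, -2, 0, 6]
Stage 2 (ABS): |-4|=4, |8|=8, |-2|=2, |0|=0, |6|=6 -> [4, 8, 2, 0, 6]
Stage 3 (SUM): sum[0..0]=4, sum[0..1]=12, sum[0..2]=14, sum[0..3]=14, sum[0..4]=20 -> [4, 12, 14, 14, 20]
Stage 4 (CLIP -18 28): clip(4,-18,28)=4, clip(12,-18,28)=12, clip(14,-18,28)=14, clip(14,-18,28)=14, clip(20,-18,28)=20 -> [4, 12, 14, 14, 20]

Answer: 4 12 14 14 20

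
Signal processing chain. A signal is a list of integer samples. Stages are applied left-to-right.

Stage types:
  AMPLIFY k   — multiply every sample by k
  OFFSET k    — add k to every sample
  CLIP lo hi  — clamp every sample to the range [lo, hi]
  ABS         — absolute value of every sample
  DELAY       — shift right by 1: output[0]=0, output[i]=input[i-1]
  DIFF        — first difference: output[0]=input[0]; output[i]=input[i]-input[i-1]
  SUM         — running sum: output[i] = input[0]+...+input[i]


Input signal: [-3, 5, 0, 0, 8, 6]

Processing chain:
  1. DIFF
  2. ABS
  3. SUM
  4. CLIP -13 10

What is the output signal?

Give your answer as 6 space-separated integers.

Input: [-3, 5, 0, 0, 8, 6]
Stage 1 (DIFF): s[0]=-3, 5--3=8, 0-5=-5, 0-0=0, 8-0=8, 6-8=-2 -> [-3, 8, -5, 0, 8, -2]
Stage 2 (ABS): |-3|=3, |8|=8, |-5|=5, |0|=0, |8|=8, |-2|=2 -> [3, 8, 5, 0, 8, 2]
Stage 3 (SUM): sum[0..0]=3, sum[0..1]=11, sum[0..2]=16, sum[0..3]=16, sum[0..4]=24, sum[0..5]=26 -> [3, 11, 16, 16, 24, 26]
Stage 4 (CLIP -13 10): clip(3,-13,10)=3, clip(11,-13,10)=10, clip(16,-13,10)=10, clip(16,-13,10)=10, clip(24,-13,10)=10, clip(26,-13,10)=10 -> [3, 10, 10, 10, 10, 10]

Answer: 3 10 10 10 10 10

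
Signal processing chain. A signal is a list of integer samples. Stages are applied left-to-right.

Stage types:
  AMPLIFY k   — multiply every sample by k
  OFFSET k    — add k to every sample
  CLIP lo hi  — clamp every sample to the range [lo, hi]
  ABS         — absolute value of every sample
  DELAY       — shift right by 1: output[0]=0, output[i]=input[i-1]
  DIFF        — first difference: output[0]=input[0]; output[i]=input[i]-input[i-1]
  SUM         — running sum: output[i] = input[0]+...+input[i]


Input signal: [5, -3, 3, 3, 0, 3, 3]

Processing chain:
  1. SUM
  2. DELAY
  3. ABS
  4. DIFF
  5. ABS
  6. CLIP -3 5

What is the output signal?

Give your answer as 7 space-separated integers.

Input: [5, -3, 3, 3, 0, 3, 3]
Stage 1 (SUM): sum[0..0]=5, sum[0..1]=2, sum[0..2]=5, sum[0..3]=8, sum[0..4]=8, sum[0..5]=11, sum[0..6]=14 -> [5, 2, 5, 8, 8, 11, 14]
Stage 2 (DELAY): [0, 5, 2, 5, 8, 8, 11] = [0, 5, 2, 5, 8, 8, 11] -> [0, 5, 2, 5, 8, 8, 11]
Stage 3 (ABS): |0|=0, |5|=5, |2|=2, |5|=5, |8|=8, |8|=8, |11|=11 -> [0, 5, 2, 5, 8, 8, 11]
Stage 4 (DIFF): s[0]=0, 5-0=5, 2-5=-3, 5-2=3, 8-5=3, 8-8=0, 11-8=3 -> [0, 5, -3, 3, 3, 0, 3]
Stage 5 (ABS): |0|=0, |5|=5, |-3|=3, |3|=3, |3|=3, |0|=0, |3|=3 -> [0, 5, 3, 3, 3, 0, 3]
Stage 6 (CLIP -3 5): clip(0,-3,5)=0, clip(5,-3,5)=5, clip(3,-3,5)=3, clip(3,-3,5)=3, clip(3,-3,5)=3, clip(0,-3,5)=0, clip(3,-3,5)=3 -> [0, 5, 3, 3, 3, 0, 3]

Answer: 0 5 3 3 3 0 3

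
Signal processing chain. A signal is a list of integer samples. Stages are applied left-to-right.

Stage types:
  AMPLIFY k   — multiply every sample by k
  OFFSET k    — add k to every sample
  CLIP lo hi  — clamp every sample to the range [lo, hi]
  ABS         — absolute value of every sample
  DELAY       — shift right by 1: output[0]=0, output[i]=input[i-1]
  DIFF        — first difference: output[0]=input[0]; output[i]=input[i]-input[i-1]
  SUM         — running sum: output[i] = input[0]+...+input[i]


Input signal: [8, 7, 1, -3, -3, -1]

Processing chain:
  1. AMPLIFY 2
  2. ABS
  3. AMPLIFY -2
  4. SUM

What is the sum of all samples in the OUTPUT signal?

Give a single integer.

Answer: -412

Derivation:
Input: [8, 7, 1, -3, -3, -1]
Stage 1 (AMPLIFY 2): 8*2=16, 7*2=14, 1*2=2, -3*2=-6, -3*2=-6, -1*2=-2 -> [16, 14, 2, -6, -6, -2]
Stage 2 (ABS): |16|=16, |14|=14, |2|=2, |-6|=6, |-6|=6, |-2|=2 -> [16, 14, 2, 6, 6, 2]
Stage 3 (AMPLIFY -2): 16*-2=-32, 14*-2=-28, 2*-2=-4, 6*-2=-12, 6*-2=-12, 2*-2=-4 -> [-32, -28, -4, -12, -12, -4]
Stage 4 (SUM): sum[0..0]=-32, sum[0..1]=-60, sum[0..2]=-64, sum[0..3]=-76, sum[0..4]=-88, sum[0..5]=-92 -> [-32, -60, -64, -76, -88, -92]
Output sum: -412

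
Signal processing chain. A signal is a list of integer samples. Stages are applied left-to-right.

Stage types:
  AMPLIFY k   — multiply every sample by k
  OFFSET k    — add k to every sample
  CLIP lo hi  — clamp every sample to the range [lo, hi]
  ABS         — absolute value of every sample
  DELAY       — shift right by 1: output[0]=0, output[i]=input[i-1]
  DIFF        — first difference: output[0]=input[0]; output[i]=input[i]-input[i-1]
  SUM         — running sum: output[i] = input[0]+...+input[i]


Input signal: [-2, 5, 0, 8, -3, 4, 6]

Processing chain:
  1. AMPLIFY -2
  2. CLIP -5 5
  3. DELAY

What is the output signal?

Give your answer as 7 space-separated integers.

Answer: 0 4 -5 0 -5 5 -5

Derivation:
Input: [-2, 5, 0, 8, -3, 4, 6]
Stage 1 (AMPLIFY -2): -2*-2=4, 5*-2=-10, 0*-2=0, 8*-2=-16, -3*-2=6, 4*-2=-8, 6*-2=-12 -> [4, -10, 0, -16, 6, -8, -12]
Stage 2 (CLIP -5 5): clip(4,-5,5)=4, clip(-10,-5,5)=-5, clip(0,-5,5)=0, clip(-16,-5,5)=-5, clip(6,-5,5)=5, clip(-8,-5,5)=-5, clip(-12,-5,5)=-5 -> [4, -5, 0, -5, 5, -5, -5]
Stage 3 (DELAY): [0, 4, -5, 0, -5, 5, -5] = [0, 4, -5, 0, -5, 5, -5] -> [0, 4, -5, 0, -5, 5, -5]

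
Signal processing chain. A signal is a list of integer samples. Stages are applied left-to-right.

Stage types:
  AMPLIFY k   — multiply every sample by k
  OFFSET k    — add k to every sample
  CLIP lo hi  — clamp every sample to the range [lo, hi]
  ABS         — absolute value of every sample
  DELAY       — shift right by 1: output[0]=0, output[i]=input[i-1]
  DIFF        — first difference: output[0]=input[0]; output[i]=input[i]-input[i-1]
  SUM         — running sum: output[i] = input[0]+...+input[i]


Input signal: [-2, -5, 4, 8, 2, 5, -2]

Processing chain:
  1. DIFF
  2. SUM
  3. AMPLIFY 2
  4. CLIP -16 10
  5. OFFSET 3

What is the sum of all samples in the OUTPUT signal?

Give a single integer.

Input: [-2, -5, 4, 8, 2, 5, -2]
Stage 1 (DIFF): s[0]=-2, -5--2=-3, 4--5=9, 8-4=4, 2-8=-6, 5-2=3, -2-5=-7 -> [-2, -3, 9, 4, -6, 3, -7]
Stage 2 (SUM): sum[0..0]=-2, sum[0..1]=-5, sum[0..2]=4, sum[0..3]=8, sum[0..4]=2, sum[0..5]=5, sum[0..6]=-2 -> [-2, -5, 4, 8, 2, 5, -2]
Stage 3 (AMPLIFY 2): -2*2=-4, -5*2=-10, 4*2=8, 8*2=16, 2*2=4, 5*2=10, -2*2=-4 -> [-4, -10, 8, 16, 4, 10, -4]
Stage 4 (CLIP -16 10): clip(-4,-16,10)=-4, clip(-10,-16,10)=-10, clip(8,-16,10)=8, clip(16,-16,10)=10, clip(4,-16,10)=4, clip(10,-16,10)=10, clip(-4,-16,10)=-4 -> [-4, -10, 8, 10, 4, 10, -4]
Stage 5 (OFFSET 3): -4+3=-1, -10+3=-7, 8+3=11, 10+3=13, 4+3=7, 10+3=13, -4+3=-1 -> [-1, -7, 11, 13, 7, 13, -1]
Output sum: 35

Answer: 35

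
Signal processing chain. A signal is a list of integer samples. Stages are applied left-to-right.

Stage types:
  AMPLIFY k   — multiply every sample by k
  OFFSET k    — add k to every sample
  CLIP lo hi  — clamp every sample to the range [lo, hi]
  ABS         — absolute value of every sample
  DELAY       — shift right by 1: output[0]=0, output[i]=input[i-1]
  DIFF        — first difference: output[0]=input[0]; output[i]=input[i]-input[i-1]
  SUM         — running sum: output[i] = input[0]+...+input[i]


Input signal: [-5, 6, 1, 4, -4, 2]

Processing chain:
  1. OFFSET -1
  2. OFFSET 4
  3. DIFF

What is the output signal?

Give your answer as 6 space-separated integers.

Answer: -2 11 -5 3 -8 6

Derivation:
Input: [-5, 6, 1, 4, -4, 2]
Stage 1 (OFFSET -1): -5+-1=-6, 6+-1=5, 1+-1=0, 4+-1=3, -4+-1=-5, 2+-1=1 -> [-6, 5, 0, 3, -5, 1]
Stage 2 (OFFSET 4): -6+4=-2, 5+4=9, 0+4=4, 3+4=7, -5+4=-1, 1+4=5 -> [-2, 9, 4, 7, -1, 5]
Stage 3 (DIFF): s[0]=-2, 9--2=11, 4-9=-5, 7-4=3, -1-7=-8, 5--1=6 -> [-2, 11, -5, 3, -8, 6]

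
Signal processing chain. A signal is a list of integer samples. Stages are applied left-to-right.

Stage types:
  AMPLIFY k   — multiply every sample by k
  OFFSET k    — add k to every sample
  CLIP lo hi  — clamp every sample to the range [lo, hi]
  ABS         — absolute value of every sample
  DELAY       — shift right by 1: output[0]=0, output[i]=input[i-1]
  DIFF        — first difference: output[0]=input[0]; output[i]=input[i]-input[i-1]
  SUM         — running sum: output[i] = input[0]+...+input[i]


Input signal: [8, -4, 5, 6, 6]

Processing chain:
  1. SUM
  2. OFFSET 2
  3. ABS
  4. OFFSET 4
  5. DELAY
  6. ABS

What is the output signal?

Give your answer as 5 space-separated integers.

Answer: 0 14 10 15 21

Derivation:
Input: [8, -4, 5, 6, 6]
Stage 1 (SUM): sum[0..0]=8, sum[0..1]=4, sum[0..2]=9, sum[0..3]=15, sum[0..4]=21 -> [8, 4, 9, 15, 21]
Stage 2 (OFFSET 2): 8+2=10, 4+2=6, 9+2=11, 15+2=17, 21+2=23 -> [10, 6, 11, 17, 23]
Stage 3 (ABS): |10|=10, |6|=6, |11|=11, |17|=17, |23|=23 -> [10, 6, 11, 17, 23]
Stage 4 (OFFSET 4): 10+4=14, 6+4=10, 11+4=15, 17+4=21, 23+4=27 -> [14, 10, 15, 21, 27]
Stage 5 (DELAY): [0, 14, 10, 15, 21] = [0, 14, 10, 15, 21] -> [0, 14, 10, 15, 21]
Stage 6 (ABS): |0|=0, |14|=14, |10|=10, |15|=15, |21|=21 -> [0, 14, 10, 15, 21]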